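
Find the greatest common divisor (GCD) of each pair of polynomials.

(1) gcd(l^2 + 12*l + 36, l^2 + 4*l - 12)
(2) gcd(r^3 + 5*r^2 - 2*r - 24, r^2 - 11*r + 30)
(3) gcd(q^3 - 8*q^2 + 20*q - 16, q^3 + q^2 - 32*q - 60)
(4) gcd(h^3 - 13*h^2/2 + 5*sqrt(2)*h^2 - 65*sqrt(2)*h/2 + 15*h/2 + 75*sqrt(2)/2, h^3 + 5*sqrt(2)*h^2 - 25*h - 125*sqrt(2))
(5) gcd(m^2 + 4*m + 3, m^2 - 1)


(1) = l + 6
(2) = gcd((r - 2)*(r + 3)*(r + 4), (r - 6)*(r - 5)) = 1
(3) = 1
(4) = h^2 + h*(-5 + 5*sqrt(2)) - 25*sqrt(2)
(5) = m + 1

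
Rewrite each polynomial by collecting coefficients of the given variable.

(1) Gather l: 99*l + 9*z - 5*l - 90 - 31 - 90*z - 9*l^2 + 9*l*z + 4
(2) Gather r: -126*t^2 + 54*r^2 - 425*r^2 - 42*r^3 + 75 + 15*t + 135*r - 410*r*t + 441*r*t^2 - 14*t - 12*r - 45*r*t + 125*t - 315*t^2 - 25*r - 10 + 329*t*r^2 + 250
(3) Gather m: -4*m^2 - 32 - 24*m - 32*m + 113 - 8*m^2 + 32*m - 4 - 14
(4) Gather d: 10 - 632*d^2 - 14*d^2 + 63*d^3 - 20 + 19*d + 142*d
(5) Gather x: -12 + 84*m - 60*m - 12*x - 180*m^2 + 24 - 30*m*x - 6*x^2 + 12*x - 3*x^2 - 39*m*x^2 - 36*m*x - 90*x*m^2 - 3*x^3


(1) = -9*l^2 + l*(9*z + 94) - 81*z - 117
(2) = -42*r^3 + r^2*(329*t - 371) + r*(441*t^2 - 455*t + 98) - 441*t^2 + 126*t + 315
(3) = -12*m^2 - 24*m + 63
(4) = 63*d^3 - 646*d^2 + 161*d - 10
(5) = -180*m^2 + 24*m - 3*x^3 + x^2*(-39*m - 9) + x*(-90*m^2 - 66*m) + 12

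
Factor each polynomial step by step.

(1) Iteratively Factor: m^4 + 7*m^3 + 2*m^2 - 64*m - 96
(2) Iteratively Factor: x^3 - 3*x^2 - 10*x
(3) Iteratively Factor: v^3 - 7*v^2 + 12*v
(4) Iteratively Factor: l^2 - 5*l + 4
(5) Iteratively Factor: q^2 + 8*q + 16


(1) = (m - 3)*(m^3 + 10*m^2 + 32*m + 32) = (m - 3)*(m + 2)*(m^2 + 8*m + 16) = (m - 3)*(m + 2)*(m + 4)*(m + 4)
(2) = (x + 2)*(x^2 - 5*x) = (x - 5)*(x + 2)*(x)
(3) = (v)*(v^2 - 7*v + 12) = v*(v - 3)*(v - 4)
(4) = (l - 4)*(l - 1)
(5) = (q + 4)*(q + 4)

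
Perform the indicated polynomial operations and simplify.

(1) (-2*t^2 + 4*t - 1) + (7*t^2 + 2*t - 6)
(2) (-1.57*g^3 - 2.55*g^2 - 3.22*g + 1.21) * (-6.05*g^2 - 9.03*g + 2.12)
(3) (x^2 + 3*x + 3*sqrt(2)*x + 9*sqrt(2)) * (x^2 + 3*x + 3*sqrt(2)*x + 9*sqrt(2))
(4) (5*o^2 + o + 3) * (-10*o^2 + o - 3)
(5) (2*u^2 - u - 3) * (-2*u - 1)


(1) = 5*t^2 + 6*t - 7
(2) = 9.4985*g^5 + 29.6046*g^4 + 39.1791*g^3 + 16.3501*g^2 - 17.7527*g + 2.5652
(3) = x^4 + 6*x^3 + 6*sqrt(2)*x^3 + 27*x^2 + 36*sqrt(2)*x^2 + 54*sqrt(2)*x + 108*x + 162
(4) = -50*o^4 - 5*o^3 - 44*o^2 - 9
(5) = -4*u^3 + 7*u + 3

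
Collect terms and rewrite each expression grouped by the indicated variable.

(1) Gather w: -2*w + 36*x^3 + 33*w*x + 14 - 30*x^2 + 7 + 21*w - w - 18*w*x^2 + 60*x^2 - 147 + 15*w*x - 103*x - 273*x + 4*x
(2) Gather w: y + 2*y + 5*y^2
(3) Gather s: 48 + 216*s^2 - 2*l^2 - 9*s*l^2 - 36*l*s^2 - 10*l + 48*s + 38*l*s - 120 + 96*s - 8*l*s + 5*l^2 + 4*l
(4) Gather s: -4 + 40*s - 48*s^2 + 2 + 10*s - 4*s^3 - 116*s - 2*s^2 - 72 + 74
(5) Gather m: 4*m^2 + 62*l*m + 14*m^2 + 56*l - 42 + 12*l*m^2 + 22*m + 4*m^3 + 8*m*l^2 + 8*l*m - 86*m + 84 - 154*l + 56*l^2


(1) = w*(-18*x^2 + 48*x + 18) + 36*x^3 + 30*x^2 - 372*x - 126
(2) = 5*y^2 + 3*y
(3) = 3*l^2 - 6*l + s^2*(216 - 36*l) + s*(-9*l^2 + 30*l + 144) - 72
(4) = -4*s^3 - 50*s^2 - 66*s
(5) = 56*l^2 - 98*l + 4*m^3 + m^2*(12*l + 18) + m*(8*l^2 + 70*l - 64) + 42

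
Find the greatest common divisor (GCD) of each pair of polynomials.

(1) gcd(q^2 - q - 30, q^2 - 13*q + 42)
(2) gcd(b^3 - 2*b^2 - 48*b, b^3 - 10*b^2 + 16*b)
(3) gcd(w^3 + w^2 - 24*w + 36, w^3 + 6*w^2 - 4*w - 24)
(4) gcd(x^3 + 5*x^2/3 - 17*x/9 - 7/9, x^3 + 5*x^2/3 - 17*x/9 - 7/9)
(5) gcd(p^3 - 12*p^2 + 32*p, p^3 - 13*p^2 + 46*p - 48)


(1) = gcd((q - 6)*(q + 5), (q - 7)*(q - 6)) = q - 6
(2) = gcd(b*(b - 8)*(b + 6), b*(b - 8)*(b - 2)) = b^2 - 8*b
(3) = w^2 + 4*w - 12
(4) = gcd((x - 1)*(x + 1/3)*(x + 7/3), (x - 1)*(x + 1/3)*(x + 7/3)) = x^3 + 5*x^2/3 - 17*x/9 - 7/9
(5) = gcd(p*(p - 8)*(p - 4), (p - 8)*(p - 3)*(p - 2)) = p - 8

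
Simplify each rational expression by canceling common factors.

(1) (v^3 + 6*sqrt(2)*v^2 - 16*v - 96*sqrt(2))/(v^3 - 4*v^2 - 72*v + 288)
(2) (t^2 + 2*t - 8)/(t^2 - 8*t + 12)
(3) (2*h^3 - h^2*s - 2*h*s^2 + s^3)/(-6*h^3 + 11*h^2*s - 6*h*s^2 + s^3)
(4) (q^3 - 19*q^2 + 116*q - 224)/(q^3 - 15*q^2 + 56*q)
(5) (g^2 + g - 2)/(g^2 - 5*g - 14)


(1) = (v + 4)/(v - 6*sqrt(2))
(2) = (t + 4)/(t - 6)
(3) = (h + s)/(-3*h + s)
(4) = (q - 4)/q
(5) = (g - 1)/(g - 7)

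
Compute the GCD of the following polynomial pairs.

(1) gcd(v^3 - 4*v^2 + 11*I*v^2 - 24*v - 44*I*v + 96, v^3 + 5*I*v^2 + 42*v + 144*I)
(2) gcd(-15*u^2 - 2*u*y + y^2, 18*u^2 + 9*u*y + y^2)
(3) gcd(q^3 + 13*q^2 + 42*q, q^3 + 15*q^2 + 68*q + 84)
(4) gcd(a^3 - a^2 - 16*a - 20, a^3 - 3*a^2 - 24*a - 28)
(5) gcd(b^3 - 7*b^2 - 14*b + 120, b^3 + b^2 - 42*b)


(1) = v^2 + 11*I*v - 24
(2) = 3*u + y
(3) = gcd(q*(q + 6)*(q + 7), (q + 2)*(q + 6)*(q + 7)) = q^2 + 13*q + 42
(4) = gcd((a - 5)*(a + 2)^2, (a - 7)*(a + 2)^2) = a^2 + 4*a + 4
(5) = gcd((b - 6)*(b - 5)*(b + 4), b*(b - 6)*(b + 7)) = b - 6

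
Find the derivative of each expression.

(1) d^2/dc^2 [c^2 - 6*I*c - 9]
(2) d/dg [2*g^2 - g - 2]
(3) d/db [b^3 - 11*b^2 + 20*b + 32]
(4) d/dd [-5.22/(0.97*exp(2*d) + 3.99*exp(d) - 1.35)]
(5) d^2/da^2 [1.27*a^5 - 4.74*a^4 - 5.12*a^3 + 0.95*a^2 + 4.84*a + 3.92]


(1) = 2
(2) = 4*g - 1
(3) = 3*b^2 - 22*b + 20
(4) = (10.1268*exp(d) + 20.8278)*exp(d)/(0.97*exp(2*d) + 3.99*exp(d) - 1.35)^2
(5) = 25.4*a^3 - 56.88*a^2 - 30.72*a + 1.9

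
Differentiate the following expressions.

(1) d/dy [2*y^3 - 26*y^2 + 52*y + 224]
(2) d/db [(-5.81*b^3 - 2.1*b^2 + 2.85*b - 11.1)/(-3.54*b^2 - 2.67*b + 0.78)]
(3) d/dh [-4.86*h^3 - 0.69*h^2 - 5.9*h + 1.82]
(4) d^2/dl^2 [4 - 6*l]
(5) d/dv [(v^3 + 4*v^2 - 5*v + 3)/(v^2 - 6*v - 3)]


(1) = 6*y^2 - 52*y + 52
(2) = (20.5674*b^4 + 31.0254*b^3 + 2.1006*b^2 - 81.864*b - 27.414)/(12.5316*b^4 + 18.9036*b^3 + 1.6065*b^2 - 4.1652*b + 0.6084)
(3) = -14.58*h^2 - 1.38*h - 5.9
(4) = 0
(5) = (v^4 - 12*v^3 - 28*v^2 - 30*v + 33)/(v^4 - 12*v^3 + 30*v^2 + 36*v + 9)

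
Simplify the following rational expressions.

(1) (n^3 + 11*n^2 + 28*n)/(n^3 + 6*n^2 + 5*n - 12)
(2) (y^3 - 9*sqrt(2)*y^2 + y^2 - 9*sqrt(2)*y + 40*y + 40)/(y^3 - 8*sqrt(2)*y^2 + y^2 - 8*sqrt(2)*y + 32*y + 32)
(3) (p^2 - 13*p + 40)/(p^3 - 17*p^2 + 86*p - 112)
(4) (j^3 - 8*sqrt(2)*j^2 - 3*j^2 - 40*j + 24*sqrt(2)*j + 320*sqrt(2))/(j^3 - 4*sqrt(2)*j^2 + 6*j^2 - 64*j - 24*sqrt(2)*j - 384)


(1) = (n^2 + 7*n)/(n^2 + 2*n - 3)
(2) = (y - 5*sqrt(2))/(y - 4*sqrt(2))
(3) = (p - 5)/(p^2 - 9*p + 14)
(4) = (j^2 - 3*j - 40)/(j^2 + j*(4*sqrt(2) + 6) + 24*sqrt(2))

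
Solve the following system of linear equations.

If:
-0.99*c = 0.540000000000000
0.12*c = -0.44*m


Then:
c = -0.55
m = 0.15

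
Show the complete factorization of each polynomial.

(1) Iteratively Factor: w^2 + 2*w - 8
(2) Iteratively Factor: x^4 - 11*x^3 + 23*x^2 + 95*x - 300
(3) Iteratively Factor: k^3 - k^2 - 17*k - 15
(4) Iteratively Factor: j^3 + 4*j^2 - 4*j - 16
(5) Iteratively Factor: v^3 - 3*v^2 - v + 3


(1) = (w - 2)*(w + 4)
(2) = (x - 5)*(x^3 - 6*x^2 - 7*x + 60) = (x - 5)*(x + 3)*(x^2 - 9*x + 20) = (x - 5)*(x - 4)*(x + 3)*(x - 5)
(3) = (k - 5)*(k^2 + 4*k + 3) = (k - 5)*(k + 3)*(k + 1)
(4) = (j - 2)*(j^2 + 6*j + 8) = (j - 2)*(j + 2)*(j + 4)
(5) = (v - 3)*(v^2 - 1) = (v - 3)*(v + 1)*(v - 1)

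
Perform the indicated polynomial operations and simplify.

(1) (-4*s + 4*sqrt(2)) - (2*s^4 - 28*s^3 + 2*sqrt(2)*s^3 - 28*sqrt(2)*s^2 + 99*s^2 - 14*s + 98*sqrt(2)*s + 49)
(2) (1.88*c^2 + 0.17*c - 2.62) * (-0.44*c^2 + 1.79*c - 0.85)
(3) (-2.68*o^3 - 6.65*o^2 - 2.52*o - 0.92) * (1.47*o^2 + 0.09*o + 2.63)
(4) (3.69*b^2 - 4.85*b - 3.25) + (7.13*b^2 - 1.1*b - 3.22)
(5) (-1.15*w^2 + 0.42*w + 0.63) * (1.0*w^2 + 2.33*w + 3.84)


(1) = -2*s^4 - 2*sqrt(2)*s^3 + 28*s^3 - 99*s^2 + 28*sqrt(2)*s^2 - 98*sqrt(2)*s + 10*s - 49 + 4*sqrt(2)
(2) = -0.8272*c^4 + 3.2904*c^3 - 0.1409*c^2 - 4.8343*c + 2.227
(3) = -3.9396*o^5 - 10.0167*o^4 - 11.3513*o^3 - 19.0687*o^2 - 6.7104*o - 2.4196
(4) = 10.82*b^2 - 5.95*b - 6.47
(5) = -1.15*w^4 - 2.2595*w^3 - 2.8074*w^2 + 3.0807*w + 2.4192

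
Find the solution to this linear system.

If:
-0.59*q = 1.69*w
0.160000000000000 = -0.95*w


Then:
q = 0.48
w = -0.17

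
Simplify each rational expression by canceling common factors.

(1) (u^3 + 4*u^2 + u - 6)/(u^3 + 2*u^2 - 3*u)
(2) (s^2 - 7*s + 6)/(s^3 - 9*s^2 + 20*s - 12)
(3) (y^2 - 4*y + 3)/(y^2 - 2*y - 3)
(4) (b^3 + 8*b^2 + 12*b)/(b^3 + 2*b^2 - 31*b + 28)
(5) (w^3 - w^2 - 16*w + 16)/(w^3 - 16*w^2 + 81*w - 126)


(1) = (u + 2)/u
(2) = 1/(s - 2)
(3) = (y - 1)/(y + 1)
(4) = (b^3 + 8*b^2 + 12*b)/(b^3 + 2*b^2 - 31*b + 28)
(5) = (w^3 - w^2 - 16*w + 16)/(w^3 - 16*w^2 + 81*w - 126)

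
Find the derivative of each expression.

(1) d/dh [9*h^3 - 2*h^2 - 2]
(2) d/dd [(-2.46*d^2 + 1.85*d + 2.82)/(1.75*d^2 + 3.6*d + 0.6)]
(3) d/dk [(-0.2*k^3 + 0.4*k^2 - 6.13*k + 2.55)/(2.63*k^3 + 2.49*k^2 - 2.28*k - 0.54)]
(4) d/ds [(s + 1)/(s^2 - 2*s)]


(1) = h*(27*h - 4)
(2) = (-12.0935*d^2 - 12.822*d - 9.042)/(3.0625*d^4 + 12.6*d^3 + 15.06*d^2 + 4.32*d + 0.36)
(3) = (-1.55*k^4 + 33.1558*k^3 - 5.4438*k^2 - 13.131*k + 9.1242)/(6.9169*k^6 + 13.0974*k^5 - 5.7927*k^4 - 14.1948*k^3 + 2.5092*k^2 + 2.4624*k + 0.2916)
(4) = (-s^2 - 2*s + 2)/(s^2*(s^2 - 4*s + 4))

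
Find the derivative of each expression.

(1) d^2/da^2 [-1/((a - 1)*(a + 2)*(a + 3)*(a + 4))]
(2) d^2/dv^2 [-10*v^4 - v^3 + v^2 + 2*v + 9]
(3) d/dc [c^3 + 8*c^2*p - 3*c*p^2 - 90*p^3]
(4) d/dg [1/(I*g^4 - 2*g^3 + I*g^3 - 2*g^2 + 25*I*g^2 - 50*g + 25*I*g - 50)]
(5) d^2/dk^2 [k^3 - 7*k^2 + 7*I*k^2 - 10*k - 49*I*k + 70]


(1) = 2*(-10*a^6 - 120*a^5 - 537*a^4 - 1084*a^3 - 963*a^2 - 474*a - 412)/(a^12 + 24*a^11 + 243*a^10 + 1322*a^9 + 3963*a^8 + 5196*a^7 - 3763*a^6 - 20934*a^5 - 16572*a^4 + 18712*a^3 + 29088*a^2 - 3456*a - 13824)
(2) = -120*v^2 - 6*v + 2
(3) = 3*c^2 + 16*c*p - 3*p^2
(4) = (-4*I*g^3 + 6*g^2 - 3*I*g^2 + 4*g - 50*I*g + 50 - 25*I)/(I*g^4 - 2*g^3 + I*g^3 - 2*g^2 + 25*I*g^2 - 50*g + 25*I*g - 50)^2
(5) = 6*k - 14 + 14*I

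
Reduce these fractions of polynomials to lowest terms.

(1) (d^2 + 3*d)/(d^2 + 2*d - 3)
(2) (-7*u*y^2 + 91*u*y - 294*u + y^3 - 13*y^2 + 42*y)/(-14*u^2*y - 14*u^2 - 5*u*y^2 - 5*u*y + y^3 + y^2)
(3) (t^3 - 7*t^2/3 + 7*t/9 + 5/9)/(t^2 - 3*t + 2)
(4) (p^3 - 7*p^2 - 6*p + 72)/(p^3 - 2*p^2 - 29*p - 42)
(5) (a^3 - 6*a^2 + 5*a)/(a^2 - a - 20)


(1) = d/(d - 1)
(2) = (y^2 - 13*y + 42)/(2*u*y + 2*u + y^2 + y)
(3) = (9*t^2 - 12*t - 5)/(9*t - 18)
(4) = (p^2 - 10*p + 24)/(p^2 - 5*p - 14)
(5) = (a^2 - a)/(a + 4)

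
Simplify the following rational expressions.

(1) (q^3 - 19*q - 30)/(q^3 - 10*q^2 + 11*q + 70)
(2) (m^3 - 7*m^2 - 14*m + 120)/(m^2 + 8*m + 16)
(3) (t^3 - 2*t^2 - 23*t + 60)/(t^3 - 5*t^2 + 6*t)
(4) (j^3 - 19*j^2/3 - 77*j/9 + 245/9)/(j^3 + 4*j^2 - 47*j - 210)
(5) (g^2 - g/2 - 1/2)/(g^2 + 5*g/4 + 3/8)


(1) = (q + 3)/(q - 7)
(2) = (m^2 - 11*m + 30)/(m + 4)
(3) = (t^2 + t - 20)/(t^2 - 2*t)
(4) = (9*j^2 + 6*j - 35)/(9*j^2 + 99*j + 270)
(5) = (4*g - 4)/(4*g + 3)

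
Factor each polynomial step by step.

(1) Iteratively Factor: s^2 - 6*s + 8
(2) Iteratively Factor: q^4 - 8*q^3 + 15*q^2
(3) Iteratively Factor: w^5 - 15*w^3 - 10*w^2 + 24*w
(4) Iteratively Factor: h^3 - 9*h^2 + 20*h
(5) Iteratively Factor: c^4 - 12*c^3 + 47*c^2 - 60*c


(1) = (s - 2)*(s - 4)
(2) = (q - 5)*(q^3 - 3*q^2) = q*(q - 5)*(q^2 - 3*q) = q^2*(q - 5)*(q - 3)
(3) = (w - 1)*(w^4 + w^3 - 14*w^2 - 24*w) = (w - 1)*(w + 2)*(w^3 - w^2 - 12*w) = (w - 4)*(w - 1)*(w + 2)*(w^2 + 3*w) = w*(w - 4)*(w - 1)*(w + 2)*(w + 3)
(4) = (h - 5)*(h^2 - 4*h) = h*(h - 5)*(h - 4)
(5) = (c - 3)*(c^3 - 9*c^2 + 20*c) = c*(c - 3)*(c^2 - 9*c + 20) = c*(c - 5)*(c - 3)*(c - 4)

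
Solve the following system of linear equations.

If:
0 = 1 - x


Then:
x = 1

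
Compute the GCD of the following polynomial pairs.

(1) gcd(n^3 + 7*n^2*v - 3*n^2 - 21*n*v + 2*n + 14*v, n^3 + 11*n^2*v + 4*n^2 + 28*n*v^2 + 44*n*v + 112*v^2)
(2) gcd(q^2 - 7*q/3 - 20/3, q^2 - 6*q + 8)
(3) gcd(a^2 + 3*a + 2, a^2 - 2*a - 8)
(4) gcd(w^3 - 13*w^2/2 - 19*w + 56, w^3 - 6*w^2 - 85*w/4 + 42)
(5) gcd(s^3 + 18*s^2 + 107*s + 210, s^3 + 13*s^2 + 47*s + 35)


(1) = gcd((n - 2)*(n - 1)*(n + 7*v), (n + 4)*(n + 4*v)*(n + 7*v)) = n + 7*v
(2) = q - 4
(3) = gcd((a + 1)*(a + 2), (a - 4)*(a + 2)) = a + 2
(4) = gcd((w - 8)*(w - 2)*(w + 7/2), (w - 8)*(w - 3/2)*(w + 7/2)) = w^2 - 9*w/2 - 28
(5) = gcd((s + 5)*(s + 6)*(s + 7), (s + 1)*(s + 5)*(s + 7)) = s^2 + 12*s + 35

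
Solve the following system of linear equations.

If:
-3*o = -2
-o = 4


Then:
No Solution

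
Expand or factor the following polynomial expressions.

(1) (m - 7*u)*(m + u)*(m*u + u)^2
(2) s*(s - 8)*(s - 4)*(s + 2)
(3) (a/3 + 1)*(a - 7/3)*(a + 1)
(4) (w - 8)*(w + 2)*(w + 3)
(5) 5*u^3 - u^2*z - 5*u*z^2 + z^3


(1) = m^4*u^2 - 6*m^3*u^3 + 2*m^3*u^2 - 7*m^2*u^4 - 12*m^2*u^3 + m^2*u^2 - 14*m*u^4 - 6*m*u^3 - 7*u^4
(2) = s^4 - 10*s^3 + 8*s^2 + 64*s
(3) = a^3/3 + 5*a^2/9 - 19*a/9 - 7/3
(4) = w^3 - 3*w^2 - 34*w - 48
(5) = (-5*u + z)*(-u + z)*(u + z)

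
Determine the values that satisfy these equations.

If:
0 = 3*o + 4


Then:
o = -4/3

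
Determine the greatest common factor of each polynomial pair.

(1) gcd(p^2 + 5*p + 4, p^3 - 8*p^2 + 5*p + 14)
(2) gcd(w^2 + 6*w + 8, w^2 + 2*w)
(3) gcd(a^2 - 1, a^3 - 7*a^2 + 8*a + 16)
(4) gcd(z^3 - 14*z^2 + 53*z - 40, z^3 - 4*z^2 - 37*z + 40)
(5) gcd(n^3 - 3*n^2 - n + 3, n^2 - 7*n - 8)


(1) = gcd((p + 1)*(p + 4), (p - 7)*(p - 2)*(p + 1)) = p + 1
(2) = gcd((w + 2)*(w + 4), w*(w + 2)) = w + 2
(3) = gcd((a - 1)*(a + 1), (a - 4)^2*(a + 1)) = a + 1
(4) = z^2 - 9*z + 8
(5) = gcd((n - 3)*(n - 1)*(n + 1), (n - 8)*(n + 1)) = n + 1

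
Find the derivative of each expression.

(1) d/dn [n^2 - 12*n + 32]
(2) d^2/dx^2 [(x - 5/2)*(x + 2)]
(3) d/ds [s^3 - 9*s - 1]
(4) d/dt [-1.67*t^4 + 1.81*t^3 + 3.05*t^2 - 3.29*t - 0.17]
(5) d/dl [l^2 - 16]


(1) = 2*n - 12
(2) = 2
(3) = 3*s^2 - 9
(4) = -6.68*t^3 + 5.43*t^2 + 6.1*t - 3.29
(5) = 2*l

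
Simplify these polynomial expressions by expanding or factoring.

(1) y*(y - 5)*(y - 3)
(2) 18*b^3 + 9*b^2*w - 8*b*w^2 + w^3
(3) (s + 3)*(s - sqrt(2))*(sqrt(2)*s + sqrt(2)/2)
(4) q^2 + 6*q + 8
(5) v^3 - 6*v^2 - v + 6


(1) = y^3 - 8*y^2 + 15*y
(2) = (-6*b + w)*(-3*b + w)*(b + w)
(3) = sqrt(2)*s^3 - 2*s^2 + 7*sqrt(2)*s^2/2 - 7*s + 3*sqrt(2)*s/2 - 3
(4) = (q + 2)*(q + 4)
(5) = (v - 6)*(v - 1)*(v + 1)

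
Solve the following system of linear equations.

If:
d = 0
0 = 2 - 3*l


Then:
d = 0
l = 2/3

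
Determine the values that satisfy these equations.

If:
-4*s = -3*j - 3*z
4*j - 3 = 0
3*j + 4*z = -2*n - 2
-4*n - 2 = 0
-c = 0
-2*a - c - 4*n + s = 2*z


Then:
a = 229/128
c = 0
j = 3/4
n = -1/2
s = -3/64
z = -13/16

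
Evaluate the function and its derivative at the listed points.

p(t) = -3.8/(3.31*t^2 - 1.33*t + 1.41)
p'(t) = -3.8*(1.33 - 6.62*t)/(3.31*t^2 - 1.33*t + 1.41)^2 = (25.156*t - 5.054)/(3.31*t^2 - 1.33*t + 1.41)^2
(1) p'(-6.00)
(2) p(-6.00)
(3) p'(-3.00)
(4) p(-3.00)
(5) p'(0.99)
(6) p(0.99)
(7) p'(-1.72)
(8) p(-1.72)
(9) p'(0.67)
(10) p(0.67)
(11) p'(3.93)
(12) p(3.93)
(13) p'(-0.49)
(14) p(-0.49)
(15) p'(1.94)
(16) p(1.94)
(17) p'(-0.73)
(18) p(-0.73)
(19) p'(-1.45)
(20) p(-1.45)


(1) = -0.01
(2) = -0.03
(3) = -0.07
(4) = -0.11
(5) = 1.78
(6) = -1.14
(7) = -0.27
(8) = -0.28
(9) = 2.94
(10) = -1.90
(11) = 0.04
(12) = -0.08
(13) = -2.13
(14) = -1.33
(15) = 0.34
(16) = -0.34
(17) = -1.36
(18) = -0.92
(19) = -0.39
(20) = -0.37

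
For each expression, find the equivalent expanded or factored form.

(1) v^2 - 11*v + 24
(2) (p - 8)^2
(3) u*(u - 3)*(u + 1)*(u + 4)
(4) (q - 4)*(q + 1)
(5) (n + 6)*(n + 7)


(1) = (v - 8)*(v - 3)
(2) = p^2 - 16*p + 64
(3) = u^4 + 2*u^3 - 11*u^2 - 12*u
(4) = q^2 - 3*q - 4
(5) = n^2 + 13*n + 42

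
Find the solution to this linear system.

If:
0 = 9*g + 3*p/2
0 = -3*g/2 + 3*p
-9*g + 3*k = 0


Then:
g = 0
k = 0
p = 0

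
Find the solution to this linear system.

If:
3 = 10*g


Then:
g = 3/10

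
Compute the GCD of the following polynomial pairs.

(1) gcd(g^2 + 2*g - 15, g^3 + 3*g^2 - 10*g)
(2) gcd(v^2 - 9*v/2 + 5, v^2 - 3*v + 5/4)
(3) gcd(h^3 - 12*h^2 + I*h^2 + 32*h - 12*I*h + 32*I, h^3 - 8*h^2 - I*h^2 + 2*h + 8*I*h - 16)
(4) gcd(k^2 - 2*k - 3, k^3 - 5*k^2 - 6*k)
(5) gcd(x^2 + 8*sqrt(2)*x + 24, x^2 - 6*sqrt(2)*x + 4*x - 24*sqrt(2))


(1) = g + 5
(2) = gcd((v - 5/2)*(v - 2), (v - 5/2)*(v - 1/2)) = v - 5/2
(3) = gcd((h - 8)*(h - 4)*(h + I), (h - 8)*(h - 2*I)*(h + I)) = h^2 + h*(-8 + I) - 8*I
(4) = gcd((k - 3)*(k + 1), k*(k - 6)*(k + 1)) = k + 1
(5) = 1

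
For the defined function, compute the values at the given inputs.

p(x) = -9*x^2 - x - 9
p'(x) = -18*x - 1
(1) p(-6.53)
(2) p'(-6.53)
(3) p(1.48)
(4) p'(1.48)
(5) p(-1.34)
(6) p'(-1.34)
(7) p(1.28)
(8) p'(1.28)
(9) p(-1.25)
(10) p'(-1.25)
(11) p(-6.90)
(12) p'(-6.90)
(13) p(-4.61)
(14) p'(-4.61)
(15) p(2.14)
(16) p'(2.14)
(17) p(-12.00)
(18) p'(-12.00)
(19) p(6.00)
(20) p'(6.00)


(1) = -386.24
(2) = 116.54
(3) = -30.19
(4) = -27.64
(5) = -23.82
(6) = 23.12
(7) = -25.03
(8) = -24.04
(9) = -21.81
(10) = 21.50
(11) = -430.59
(12) = 123.20
(13) = -195.66
(14) = 81.98
(15) = -52.36
(16) = -39.52
(17) = -1293.00
(18) = 215.00
(19) = -339.00
(20) = -109.00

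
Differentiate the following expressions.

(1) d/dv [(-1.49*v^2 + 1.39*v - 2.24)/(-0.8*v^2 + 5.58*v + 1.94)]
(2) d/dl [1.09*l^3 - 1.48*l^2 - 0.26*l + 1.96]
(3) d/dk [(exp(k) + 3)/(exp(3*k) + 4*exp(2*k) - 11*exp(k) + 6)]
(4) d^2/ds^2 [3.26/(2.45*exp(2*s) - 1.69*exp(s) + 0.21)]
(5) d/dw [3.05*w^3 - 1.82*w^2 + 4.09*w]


(1) = (-7.2022*v^2 - 9.3652*v + 15.1958)/(0.64*v^4 - 8.928*v^3 + 28.0324*v^2 + 21.6504*v + 3.7636)
(2) = 3.27*l^2 - 2.96*l - 0.26
(3) = (-2*exp(2*k) - 15*exp(k) - 39)*exp(k)/(exp(5*k) + 9*exp(4*k) + 3*exp(3*k) - 73*exp(2*k) + 96*exp(k) - 36)
(4) = ((5.5094 - 31.948*exp(s))*(2.45*exp(2*s) - 1.69*exp(s) + 0.21) + 3.26*(4.9*exp(s) - 1.69)*(9.8*exp(s) - 3.38)*exp(s))*exp(s)/(2.45*exp(2*s) - 1.69*exp(s) + 0.21)^3
(5) = 9.15*w^2 - 3.64*w + 4.09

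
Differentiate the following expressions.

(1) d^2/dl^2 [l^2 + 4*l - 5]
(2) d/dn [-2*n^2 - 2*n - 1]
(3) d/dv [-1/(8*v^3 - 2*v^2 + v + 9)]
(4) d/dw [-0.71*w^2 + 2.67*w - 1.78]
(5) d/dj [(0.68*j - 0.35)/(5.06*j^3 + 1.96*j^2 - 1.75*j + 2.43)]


(1) = 2
(2) = -4*n - 2
(3) = (24*v^2 - 4*v + 1)/(8*v^3 - 2*v^2 + v + 9)^2
(4) = 2.67 - 1.42*w
(5) = (-6.8816*j^3 + 3.9802*j^2 + 1.372*j + 1.0399)/(25.6036*j^6 + 19.8352*j^5 - 13.8684*j^4 + 17.7316*j^3 + 12.5881*j^2 - 8.505*j + 5.9049)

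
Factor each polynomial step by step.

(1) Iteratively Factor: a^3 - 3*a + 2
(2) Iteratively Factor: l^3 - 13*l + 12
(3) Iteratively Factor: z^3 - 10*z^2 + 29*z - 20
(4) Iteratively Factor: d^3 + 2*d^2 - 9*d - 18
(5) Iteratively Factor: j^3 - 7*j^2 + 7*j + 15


(1) = (a - 1)*(a^2 + a - 2) = (a - 1)^2*(a + 2)
(2) = (l + 4)*(l^2 - 4*l + 3) = (l - 3)*(l + 4)*(l - 1)
(3) = (z - 4)*(z^2 - 6*z + 5) = (z - 5)*(z - 4)*(z - 1)
(4) = (d + 2)*(d^2 - 9) = (d - 3)*(d + 2)*(d + 3)
(5) = (j - 5)*(j^2 - 2*j - 3) = (j - 5)*(j - 3)*(j + 1)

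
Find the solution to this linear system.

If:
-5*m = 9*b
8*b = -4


Then:
b = -1/2
m = 9/10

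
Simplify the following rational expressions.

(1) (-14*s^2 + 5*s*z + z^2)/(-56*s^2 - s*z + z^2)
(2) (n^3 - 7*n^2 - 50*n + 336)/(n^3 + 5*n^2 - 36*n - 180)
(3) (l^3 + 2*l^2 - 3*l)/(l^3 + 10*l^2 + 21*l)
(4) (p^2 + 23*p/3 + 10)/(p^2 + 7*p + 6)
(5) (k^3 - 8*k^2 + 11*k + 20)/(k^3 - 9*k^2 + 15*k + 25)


(1) = (-2*s + z)/(-8*s + z)
(2) = (n^2 - n - 56)/(n^2 + 11*n + 30)
(3) = (l - 1)/(l + 7)
(4) = (3*p + 5)/(3*p + 3)
(5) = (k - 4)/(k - 5)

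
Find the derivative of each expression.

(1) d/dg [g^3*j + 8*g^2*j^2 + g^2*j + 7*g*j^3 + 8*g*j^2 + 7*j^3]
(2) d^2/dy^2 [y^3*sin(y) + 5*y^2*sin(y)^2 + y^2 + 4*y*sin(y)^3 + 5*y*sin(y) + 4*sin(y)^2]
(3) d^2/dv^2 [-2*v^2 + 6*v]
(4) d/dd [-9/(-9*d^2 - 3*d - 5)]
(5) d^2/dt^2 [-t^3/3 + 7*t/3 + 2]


(1) = j*(3*g^2 + 16*g*j + 2*g + 7*j^2 + 8*j)
(2) = -y^3*sin(y) + 6*y^2*cos(y) + 10*y^2*cos(2*y) - 2*y*sin(y) + 20*y*sin(2*y) + 9*y*sin(3*y) + 16*cos(y) + 3*cos(2*y) - 6*cos(3*y) + 7
(3) = -4
(4) = 27*(-6*d - 1)/(9*d^2 + 3*d + 5)^2
(5) = -2*t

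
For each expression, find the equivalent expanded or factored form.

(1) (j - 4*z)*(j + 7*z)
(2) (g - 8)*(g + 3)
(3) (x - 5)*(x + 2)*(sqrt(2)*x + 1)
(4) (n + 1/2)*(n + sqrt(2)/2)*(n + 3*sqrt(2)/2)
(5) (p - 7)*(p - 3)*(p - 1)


(1) = j^2 + 3*j*z - 28*z^2
(2) = g^2 - 5*g - 24
(3) = sqrt(2)*x^3 - 3*sqrt(2)*x^2 + x^2 - 10*sqrt(2)*x - 3*x - 10
(4) = n^3 + n^2/2 + 2*sqrt(2)*n^2 + sqrt(2)*n + 3*n/2 + 3/4
(5) = p^3 - 11*p^2 + 31*p - 21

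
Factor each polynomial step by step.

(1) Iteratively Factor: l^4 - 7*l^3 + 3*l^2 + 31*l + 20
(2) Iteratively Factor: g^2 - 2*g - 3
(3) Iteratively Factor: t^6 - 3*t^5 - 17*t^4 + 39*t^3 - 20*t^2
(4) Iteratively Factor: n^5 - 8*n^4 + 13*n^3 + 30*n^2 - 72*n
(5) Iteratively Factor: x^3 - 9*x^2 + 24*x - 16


(1) = (l + 1)*(l^3 - 8*l^2 + 11*l + 20) = (l - 5)*(l + 1)*(l^2 - 3*l - 4) = (l - 5)*(l - 4)*(l + 1)*(l + 1)
(2) = (g + 1)*(g - 3)
(3) = (t - 1)*(t^5 - 2*t^4 - 19*t^3 + 20*t^2) = (t - 1)*(t + 4)*(t^4 - 6*t^3 + 5*t^2) = t*(t - 1)*(t + 4)*(t^3 - 6*t^2 + 5*t) = t*(t - 1)^2*(t + 4)*(t^2 - 5*t) = t*(t - 5)*(t - 1)^2*(t + 4)*(t)
(4) = (n)*(n^4 - 8*n^3 + 13*n^2 + 30*n - 72) = n*(n - 4)*(n^3 - 4*n^2 - 3*n + 18) = n*(n - 4)*(n - 3)*(n^2 - n - 6) = n*(n - 4)*(n - 3)*(n + 2)*(n - 3)
(5) = (x - 4)*(x^2 - 5*x + 4) = (x - 4)^2*(x - 1)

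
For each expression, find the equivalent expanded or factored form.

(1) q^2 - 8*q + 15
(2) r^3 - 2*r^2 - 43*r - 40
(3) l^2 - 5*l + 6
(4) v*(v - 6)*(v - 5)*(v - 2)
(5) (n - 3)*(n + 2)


(1) = (q - 5)*(q - 3)
(2) = (r - 8)*(r + 1)*(r + 5)
(3) = (l - 3)*(l - 2)
(4) = v^4 - 13*v^3 + 52*v^2 - 60*v
(5) = n^2 - n - 6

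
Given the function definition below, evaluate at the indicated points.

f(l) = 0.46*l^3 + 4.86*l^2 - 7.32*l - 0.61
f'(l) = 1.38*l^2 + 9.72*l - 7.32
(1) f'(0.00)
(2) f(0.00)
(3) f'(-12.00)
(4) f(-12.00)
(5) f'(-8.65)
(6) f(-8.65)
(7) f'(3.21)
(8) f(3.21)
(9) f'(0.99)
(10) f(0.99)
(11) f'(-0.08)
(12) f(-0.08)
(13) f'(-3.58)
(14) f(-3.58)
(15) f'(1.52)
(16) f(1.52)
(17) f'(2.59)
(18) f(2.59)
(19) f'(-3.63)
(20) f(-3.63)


(1) = -7.32
(2) = -0.61
(3) = 74.76
(4) = -7.81
(5) = 11.86
(6) = 128.63
(7) = 38.10
(8) = 41.19
(9) = 3.66
(10) = -2.65
(11) = -8.09
(12) = 0.01
(13) = -24.43
(14) = 66.78
(15) = 10.64
(16) = 1.11
(17) = 27.11
(18) = 21.02
(19) = -24.42
(20) = 68.00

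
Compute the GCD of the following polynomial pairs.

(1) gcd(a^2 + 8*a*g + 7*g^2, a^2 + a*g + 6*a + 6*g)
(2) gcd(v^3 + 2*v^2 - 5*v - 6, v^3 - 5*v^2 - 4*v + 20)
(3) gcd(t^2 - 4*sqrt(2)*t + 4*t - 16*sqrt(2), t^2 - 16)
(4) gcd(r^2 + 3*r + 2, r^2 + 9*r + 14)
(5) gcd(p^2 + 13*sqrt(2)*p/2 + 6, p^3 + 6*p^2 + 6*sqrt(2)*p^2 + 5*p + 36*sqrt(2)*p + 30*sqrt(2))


(1) = a + g
(2) = v - 2
(3) = t + 4
(4) = gcd((r + 1)*(r + 2), (r + 2)*(r + 7)) = r + 2
(5) = p + 6*sqrt(2)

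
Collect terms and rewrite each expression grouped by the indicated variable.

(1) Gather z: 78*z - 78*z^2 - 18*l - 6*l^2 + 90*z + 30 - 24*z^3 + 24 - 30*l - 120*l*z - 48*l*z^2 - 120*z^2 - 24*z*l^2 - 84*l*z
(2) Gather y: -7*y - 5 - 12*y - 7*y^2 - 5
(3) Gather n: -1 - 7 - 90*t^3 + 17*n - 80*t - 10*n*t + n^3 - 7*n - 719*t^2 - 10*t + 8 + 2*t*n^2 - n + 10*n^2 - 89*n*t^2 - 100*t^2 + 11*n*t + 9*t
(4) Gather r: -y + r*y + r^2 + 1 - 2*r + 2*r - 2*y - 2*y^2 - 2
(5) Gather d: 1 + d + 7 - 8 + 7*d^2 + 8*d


(1) = -6*l^2 - 48*l - 24*z^3 + z^2*(-48*l - 198) + z*(-24*l^2 - 204*l + 168) + 54
(2) = -7*y^2 - 19*y - 10
(3) = n^3 + n^2*(2*t + 10) + n*(-89*t^2 + t + 9) - 90*t^3 - 819*t^2 - 81*t
(4) = r^2 + r*y - 2*y^2 - 3*y - 1
(5) = 7*d^2 + 9*d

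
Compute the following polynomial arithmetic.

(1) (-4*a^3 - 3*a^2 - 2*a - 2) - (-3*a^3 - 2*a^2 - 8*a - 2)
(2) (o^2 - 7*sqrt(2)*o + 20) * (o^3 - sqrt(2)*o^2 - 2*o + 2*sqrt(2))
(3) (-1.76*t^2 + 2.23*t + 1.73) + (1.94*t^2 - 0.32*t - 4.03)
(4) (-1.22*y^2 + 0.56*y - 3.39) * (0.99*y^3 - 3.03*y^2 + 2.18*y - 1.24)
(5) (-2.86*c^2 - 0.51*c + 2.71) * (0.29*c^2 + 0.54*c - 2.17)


(1) = -a^3 - a^2 + 6*a
(2) = o^5 - 8*sqrt(2)*o^4 + 32*o^3 - 4*sqrt(2)*o^2 - 68*o + 40*sqrt(2)
(3) = 0.18*t^2 + 1.91*t - 2.3
(4) = -1.2078*y^5 + 4.251*y^4 - 7.7125*y^3 + 13.0053*y^2 - 8.0846*y + 4.2036
(5) = -0.8294*c^4 - 1.6923*c^3 + 6.7167*c^2 + 2.5701*c - 5.8807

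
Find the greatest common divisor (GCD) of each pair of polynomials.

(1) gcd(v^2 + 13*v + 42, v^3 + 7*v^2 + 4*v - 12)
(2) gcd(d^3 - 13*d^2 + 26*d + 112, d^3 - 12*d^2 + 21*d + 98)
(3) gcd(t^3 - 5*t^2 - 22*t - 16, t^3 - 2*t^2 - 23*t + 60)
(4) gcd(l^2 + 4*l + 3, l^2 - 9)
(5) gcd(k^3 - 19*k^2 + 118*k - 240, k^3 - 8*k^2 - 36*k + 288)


(1) = gcd((v + 6)*(v + 7), (v - 1)*(v + 2)*(v + 6)) = v + 6
(2) = gcd((d - 8)*(d - 7)*(d + 2), (d - 7)^2*(d + 2)) = d^2 - 5*d - 14
(3) = gcd((t - 8)*(t + 1)*(t + 2), (t - 4)*(t - 3)*(t + 5)) = 1
(4) = l + 3
(5) = gcd((k - 8)*(k - 6)*(k - 5), (k - 8)*(k - 6)*(k + 6)) = k^2 - 14*k + 48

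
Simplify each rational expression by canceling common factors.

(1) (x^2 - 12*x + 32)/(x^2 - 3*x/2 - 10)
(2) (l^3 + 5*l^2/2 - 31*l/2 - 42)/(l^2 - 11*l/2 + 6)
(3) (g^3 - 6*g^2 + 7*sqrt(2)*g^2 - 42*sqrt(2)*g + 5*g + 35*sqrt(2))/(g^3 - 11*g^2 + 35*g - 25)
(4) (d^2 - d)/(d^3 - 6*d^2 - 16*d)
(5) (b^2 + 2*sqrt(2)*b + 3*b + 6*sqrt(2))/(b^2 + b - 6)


(1) = (2*x - 16)/(2*x + 5)
(2) = (2*l^2 + 13*l + 21)/(2*l - 3)
(3) = (g + 7*sqrt(2))/(g - 5)
(4) = (d - 1)/(d^2 - 6*d - 16)
(5) = (b + 2*sqrt(2))/(b - 2)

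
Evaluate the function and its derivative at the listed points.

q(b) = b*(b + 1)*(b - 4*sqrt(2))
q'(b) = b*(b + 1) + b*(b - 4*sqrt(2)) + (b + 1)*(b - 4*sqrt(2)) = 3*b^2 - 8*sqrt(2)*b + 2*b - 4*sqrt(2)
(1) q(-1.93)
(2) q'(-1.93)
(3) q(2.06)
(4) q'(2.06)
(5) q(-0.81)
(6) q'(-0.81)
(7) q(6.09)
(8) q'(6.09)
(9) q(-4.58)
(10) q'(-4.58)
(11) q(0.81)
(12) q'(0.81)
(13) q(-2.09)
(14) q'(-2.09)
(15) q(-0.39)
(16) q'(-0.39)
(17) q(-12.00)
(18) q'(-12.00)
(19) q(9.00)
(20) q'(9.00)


(1) = -13.62
(2) = 23.49
(3) = -22.67
(4) = -12.11
(5) = 1.00
(6) = 3.86
(7) = 18.70
(8) = 48.89
(9) = -167.85
(10) = 99.93
(11) = -7.11
(12) = -11.23
(13) = -17.65
(14) = 26.91
(15) = 1.44
(16) = -1.57
(17) = -2330.70
(18) = 538.11
(19) = 300.88
(20) = 153.52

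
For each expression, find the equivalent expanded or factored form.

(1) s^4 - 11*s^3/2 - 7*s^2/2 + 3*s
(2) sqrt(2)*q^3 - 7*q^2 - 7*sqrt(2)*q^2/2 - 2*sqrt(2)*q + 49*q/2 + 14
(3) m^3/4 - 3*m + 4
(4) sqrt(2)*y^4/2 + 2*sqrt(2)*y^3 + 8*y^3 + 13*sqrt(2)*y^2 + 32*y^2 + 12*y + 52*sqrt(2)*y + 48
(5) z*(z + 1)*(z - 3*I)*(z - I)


(1) = s*(s - 6)*(s - 1/2)*(s + 1)
(2) = (q - 4)*(q - 7*sqrt(2)/2)*(sqrt(2)*q + sqrt(2)/2)
(3) = (m/4 + 1)*(m - 2)^2
(4) = (y + 4)*(y + sqrt(2))*(y + 6*sqrt(2))*(sqrt(2)*y/2 + 1)
(5) = z^4 + z^3 - 4*I*z^3 - 3*z^2 - 4*I*z^2 - 3*z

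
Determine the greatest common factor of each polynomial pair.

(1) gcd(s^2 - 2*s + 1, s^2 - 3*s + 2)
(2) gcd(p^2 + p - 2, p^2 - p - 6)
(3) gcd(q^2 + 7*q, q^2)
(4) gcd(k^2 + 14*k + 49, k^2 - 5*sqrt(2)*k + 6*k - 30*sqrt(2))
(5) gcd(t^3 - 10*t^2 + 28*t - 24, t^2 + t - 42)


(1) = s - 1
(2) = p + 2
(3) = q
(4) = 1
(5) = t - 6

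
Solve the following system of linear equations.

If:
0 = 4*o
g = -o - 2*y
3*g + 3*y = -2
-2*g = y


Then:
No Solution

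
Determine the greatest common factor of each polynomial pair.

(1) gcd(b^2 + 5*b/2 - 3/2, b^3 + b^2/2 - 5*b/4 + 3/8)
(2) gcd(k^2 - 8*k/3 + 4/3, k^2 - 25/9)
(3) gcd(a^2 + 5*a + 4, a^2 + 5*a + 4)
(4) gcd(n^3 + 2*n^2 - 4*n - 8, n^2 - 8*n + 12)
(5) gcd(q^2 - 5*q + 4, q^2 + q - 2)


(1) = gcd((b - 1/2)*(b + 3), (b - 1/2)^2*(b + 3/2)) = b - 1/2
(2) = 1
(3) = gcd((a + 1)*(a + 4), (a + 1)*(a + 4)) = a^2 + 5*a + 4
(4) = gcd((n - 2)*(n + 2)^2, (n - 6)*(n - 2)) = n - 2
(5) = q - 1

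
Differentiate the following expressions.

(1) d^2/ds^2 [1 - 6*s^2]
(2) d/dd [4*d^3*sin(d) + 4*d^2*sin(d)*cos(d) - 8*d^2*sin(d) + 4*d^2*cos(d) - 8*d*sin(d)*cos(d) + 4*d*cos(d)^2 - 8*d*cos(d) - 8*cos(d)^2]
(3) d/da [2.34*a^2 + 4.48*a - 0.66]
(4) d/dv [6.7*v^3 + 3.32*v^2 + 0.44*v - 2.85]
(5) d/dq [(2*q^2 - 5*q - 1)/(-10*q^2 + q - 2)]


(1) = -12
(2) = 4*d^3*cos(d) + 4*d^2*cos(2*d) - 8*sqrt(2)*d^2*cos(d + pi/4) - 8*d*cos(2*d) + 8*sqrt(2)*d*cos(d + pi/4) + 4*sin(2*d) - 8*cos(d) + 2*cos(2*d) + 2
(3) = 4.68*a + 4.48
(4) = 20.1*v^2 + 6.64*v + 0.44
(5) = (-48*q^2 - 28*q + 11)/(100*q^4 - 20*q^3 + 41*q^2 - 4*q + 4)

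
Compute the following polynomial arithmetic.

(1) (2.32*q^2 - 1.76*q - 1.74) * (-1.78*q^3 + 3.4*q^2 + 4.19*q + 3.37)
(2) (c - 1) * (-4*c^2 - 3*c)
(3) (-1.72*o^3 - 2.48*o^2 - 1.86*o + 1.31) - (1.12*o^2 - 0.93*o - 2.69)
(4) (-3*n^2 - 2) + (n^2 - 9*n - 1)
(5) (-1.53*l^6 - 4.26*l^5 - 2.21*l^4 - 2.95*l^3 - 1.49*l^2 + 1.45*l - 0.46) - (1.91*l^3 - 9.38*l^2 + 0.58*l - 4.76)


(1) = -4.1296*q^5 + 11.0208*q^4 + 6.834*q^3 - 5.472*q^2 - 13.2218*q - 5.8638
(2) = -4*c^3 + c^2 + 3*c
(3) = -1.72*o^3 - 3.6*o^2 - 0.93*o + 4.0
(4) = -2*n^2 - 9*n - 3
(5) = -1.53*l^6 - 4.26*l^5 - 2.21*l^4 - 4.86*l^3 + 7.89*l^2 + 0.87*l + 4.3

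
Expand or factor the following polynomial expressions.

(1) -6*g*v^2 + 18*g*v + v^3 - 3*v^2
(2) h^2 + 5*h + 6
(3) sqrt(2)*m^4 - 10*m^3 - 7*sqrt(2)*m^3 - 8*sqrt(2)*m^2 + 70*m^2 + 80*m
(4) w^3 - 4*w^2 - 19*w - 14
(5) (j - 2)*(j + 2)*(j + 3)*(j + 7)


(1) = v*(-6*g + v)*(v - 3)
(2) = (h + 2)*(h + 3)
(3) = m*(m - 8)*(m - 5*sqrt(2))*(sqrt(2)*m + sqrt(2))
(4) = (w - 7)*(w + 1)*(w + 2)
(5) = j^4 + 10*j^3 + 17*j^2 - 40*j - 84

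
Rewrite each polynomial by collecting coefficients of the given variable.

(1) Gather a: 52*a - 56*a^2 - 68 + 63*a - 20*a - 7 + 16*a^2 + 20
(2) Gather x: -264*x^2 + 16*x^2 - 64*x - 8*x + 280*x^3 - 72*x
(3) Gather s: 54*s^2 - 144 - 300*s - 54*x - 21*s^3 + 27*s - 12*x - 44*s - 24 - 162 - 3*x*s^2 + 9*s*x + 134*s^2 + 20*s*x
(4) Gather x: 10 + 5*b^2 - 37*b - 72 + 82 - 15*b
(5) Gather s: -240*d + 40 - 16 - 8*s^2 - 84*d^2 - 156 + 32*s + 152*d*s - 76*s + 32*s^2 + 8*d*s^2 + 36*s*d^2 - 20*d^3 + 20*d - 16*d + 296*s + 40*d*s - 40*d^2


(1) = -40*a^2 + 95*a - 55
(2) = 280*x^3 - 248*x^2 - 144*x
(3) = -21*s^3 + s^2*(188 - 3*x) + s*(29*x - 317) - 66*x - 330
(4) = 5*b^2 - 52*b + 20
(5) = -20*d^3 - 124*d^2 - 236*d + s^2*(8*d + 24) + s*(36*d^2 + 192*d + 252) - 132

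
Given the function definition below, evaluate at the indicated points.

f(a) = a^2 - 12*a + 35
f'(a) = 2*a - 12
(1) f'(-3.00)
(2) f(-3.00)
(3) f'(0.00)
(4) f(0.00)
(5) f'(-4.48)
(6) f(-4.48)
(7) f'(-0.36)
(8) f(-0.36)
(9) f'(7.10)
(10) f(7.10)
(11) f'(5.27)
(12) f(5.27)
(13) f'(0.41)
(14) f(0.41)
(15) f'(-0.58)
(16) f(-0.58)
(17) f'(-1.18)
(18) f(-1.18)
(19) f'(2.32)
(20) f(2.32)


(1) = -18.00
(2) = 80.00
(3) = -12.00
(4) = 35.00
(5) = -20.96
(6) = 108.83
(7) = -12.72
(8) = 39.45
(9) = 2.20
(10) = 0.21
(11) = -1.46
(12) = -0.47
(13) = -11.18
(14) = 30.25
(15) = -13.16
(16) = 42.30
(17) = -14.36
(18) = 50.55
(19) = -7.36
(20) = 12.54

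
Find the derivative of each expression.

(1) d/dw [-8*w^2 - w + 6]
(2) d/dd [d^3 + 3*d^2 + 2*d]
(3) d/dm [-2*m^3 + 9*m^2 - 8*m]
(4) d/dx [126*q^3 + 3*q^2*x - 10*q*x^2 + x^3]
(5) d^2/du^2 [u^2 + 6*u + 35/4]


(1) = -16*w - 1
(2) = 3*d^2 + 6*d + 2
(3) = -6*m^2 + 18*m - 8
(4) = 3*q^2 - 20*q*x + 3*x^2
(5) = 2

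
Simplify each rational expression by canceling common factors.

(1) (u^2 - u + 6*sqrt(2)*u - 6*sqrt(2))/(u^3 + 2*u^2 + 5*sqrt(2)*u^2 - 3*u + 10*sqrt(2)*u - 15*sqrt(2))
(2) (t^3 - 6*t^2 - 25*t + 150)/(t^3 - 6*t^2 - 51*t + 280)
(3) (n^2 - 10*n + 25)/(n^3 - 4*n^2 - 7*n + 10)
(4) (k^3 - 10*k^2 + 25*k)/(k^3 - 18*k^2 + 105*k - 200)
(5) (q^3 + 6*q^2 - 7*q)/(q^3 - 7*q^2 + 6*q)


(1) = (u + 6*sqrt(2))/(u^2 + u*(3 + 5*sqrt(2)) + 15*sqrt(2))
(2) = (t^2 - t - 30)/(t^2 - t - 56)
(3) = (n - 5)/(n^2 + n - 2)
(4) = k/(k - 8)
(5) = (q + 7)/(q - 6)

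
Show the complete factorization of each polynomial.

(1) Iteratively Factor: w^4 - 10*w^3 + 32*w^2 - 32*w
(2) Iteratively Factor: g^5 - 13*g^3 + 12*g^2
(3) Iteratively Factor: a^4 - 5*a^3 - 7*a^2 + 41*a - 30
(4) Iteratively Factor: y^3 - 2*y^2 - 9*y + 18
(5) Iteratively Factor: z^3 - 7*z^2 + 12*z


(1) = (w)*(w^3 - 10*w^2 + 32*w - 32) = w*(w - 2)*(w^2 - 8*w + 16) = w*(w - 4)*(w - 2)*(w - 4)
(2) = (g)*(g^4 - 13*g^2 + 12*g) = g*(g - 1)*(g^3 + g^2 - 12*g) = g^2*(g - 1)*(g^2 + g - 12) = g^2*(g - 3)*(g - 1)*(g + 4)
(3) = (a - 1)*(a^3 - 4*a^2 - 11*a + 30) = (a - 1)*(a + 3)*(a^2 - 7*a + 10) = (a - 5)*(a - 1)*(a + 3)*(a - 2)
(4) = (y + 3)*(y^2 - 5*y + 6) = (y - 2)*(y + 3)*(y - 3)
(5) = (z - 4)*(z^2 - 3*z) = (z - 4)*(z - 3)*(z)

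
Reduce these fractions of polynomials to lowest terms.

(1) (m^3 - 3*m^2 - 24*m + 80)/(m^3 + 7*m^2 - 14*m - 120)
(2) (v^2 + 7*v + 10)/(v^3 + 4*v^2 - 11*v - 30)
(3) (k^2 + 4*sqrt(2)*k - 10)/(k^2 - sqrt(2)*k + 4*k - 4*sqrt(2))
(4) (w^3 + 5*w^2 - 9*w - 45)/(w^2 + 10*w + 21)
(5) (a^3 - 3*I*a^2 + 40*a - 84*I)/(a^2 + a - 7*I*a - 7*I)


(1) = (m - 4)/(m + 6)
(2) = 1/(v - 3)
(3) = (k + 5*sqrt(2))/(k + 4)
(4) = (w^2 + 2*w - 15)/(w + 7)
(5) = (a^2 + 4*I*a + 12)/(a + 1)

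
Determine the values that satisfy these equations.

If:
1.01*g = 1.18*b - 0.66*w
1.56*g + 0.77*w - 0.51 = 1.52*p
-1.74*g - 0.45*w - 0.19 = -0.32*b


Then:
b = 0.401098265895954*w - 0.110924855491329
g = -0.18485549132948*w - 0.129595375722543
p = 0.31685883784606*w - 0.468532096136294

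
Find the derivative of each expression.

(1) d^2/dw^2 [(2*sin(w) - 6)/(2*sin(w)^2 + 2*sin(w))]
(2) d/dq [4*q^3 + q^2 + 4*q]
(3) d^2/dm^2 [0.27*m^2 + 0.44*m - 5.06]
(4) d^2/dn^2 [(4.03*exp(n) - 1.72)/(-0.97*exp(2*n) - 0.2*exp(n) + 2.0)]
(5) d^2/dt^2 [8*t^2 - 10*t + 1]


(1) = (-sin(w) + 14 - 3/sin(w) - 12/sin(w)^2 - 6/sin(w)^3)/(sin(w) + 1)^2
(2) = 12*q^2 + 2*q + 4
(3) = 0.540000000000000
(4) = (-3.791827*exp(4*n) + 7.255212*exp(3*n) - 45.90816*exp(2*n) + 11.804*exp(n) - 15.432)*exp(n)/(0.912673*exp(6*n) + 0.56454*exp(5*n) - 5.529*exp(4*n) - 2.32*exp(3*n) + 11.4*exp(2*n) + 2.4*exp(n) - 8.0)
(5) = 16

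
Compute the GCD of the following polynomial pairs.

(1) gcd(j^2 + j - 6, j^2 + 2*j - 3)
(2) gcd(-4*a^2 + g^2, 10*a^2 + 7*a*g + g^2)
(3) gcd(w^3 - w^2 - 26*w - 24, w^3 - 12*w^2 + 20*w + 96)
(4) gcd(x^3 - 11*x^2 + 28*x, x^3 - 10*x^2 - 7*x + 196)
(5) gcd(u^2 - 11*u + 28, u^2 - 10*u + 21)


(1) = j + 3
(2) = gcd((-2*a + g)*(2*a + g), (2*a + g)*(5*a + g)) = 2*a + g
(3) = w - 6
(4) = gcd(x*(x - 7)*(x - 4), (x - 7)^2*(x + 4)) = x - 7
(5) = u - 7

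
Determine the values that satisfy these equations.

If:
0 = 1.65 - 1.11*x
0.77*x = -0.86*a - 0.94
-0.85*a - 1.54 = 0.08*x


Then:
No Solution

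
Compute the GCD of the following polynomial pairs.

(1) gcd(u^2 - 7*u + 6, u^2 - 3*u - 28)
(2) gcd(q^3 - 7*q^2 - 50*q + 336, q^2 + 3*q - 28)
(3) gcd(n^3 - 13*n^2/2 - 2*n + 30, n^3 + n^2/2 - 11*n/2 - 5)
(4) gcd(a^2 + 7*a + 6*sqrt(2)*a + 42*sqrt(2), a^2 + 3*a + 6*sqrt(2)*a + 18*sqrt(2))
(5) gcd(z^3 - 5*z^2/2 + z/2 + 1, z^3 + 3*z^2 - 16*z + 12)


(1) = 1
(2) = gcd((q - 8)*(q - 6)*(q + 7), (q - 4)*(q + 7)) = q + 7
(3) = gcd((n - 6)*(n - 5/2)*(n + 2), (n - 5/2)*(n + 1)*(n + 2)) = n^2 - n/2 - 5
(4) = gcd((a + 7)*(a + 6*sqrt(2)), (a + 3)*(a + 6*sqrt(2))) = a + 6*sqrt(2)
(5) = gcd((z - 2)*(z - 1)*(z + 1/2), (z - 2)*(z - 1)*(z + 6)) = z^2 - 3*z + 2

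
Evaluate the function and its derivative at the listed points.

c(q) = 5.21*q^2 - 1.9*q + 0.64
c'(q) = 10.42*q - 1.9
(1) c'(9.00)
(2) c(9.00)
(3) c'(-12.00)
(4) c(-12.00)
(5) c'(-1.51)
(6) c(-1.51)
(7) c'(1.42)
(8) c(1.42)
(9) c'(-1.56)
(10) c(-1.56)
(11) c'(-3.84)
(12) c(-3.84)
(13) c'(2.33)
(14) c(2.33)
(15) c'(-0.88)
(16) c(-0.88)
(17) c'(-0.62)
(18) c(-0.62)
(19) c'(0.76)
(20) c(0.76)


(1) = 91.88
(2) = 405.55
(3) = -126.94
(4) = 773.68
(5) = -17.63
(6) = 15.39
(7) = 12.90
(8) = 8.45
(9) = -18.16
(10) = 16.28
(11) = -41.91
(12) = 84.76
(13) = 22.38
(14) = 24.50
(15) = -11.07
(16) = 6.35
(17) = -8.36
(18) = 3.82
(19) = 6.02
(20) = 2.21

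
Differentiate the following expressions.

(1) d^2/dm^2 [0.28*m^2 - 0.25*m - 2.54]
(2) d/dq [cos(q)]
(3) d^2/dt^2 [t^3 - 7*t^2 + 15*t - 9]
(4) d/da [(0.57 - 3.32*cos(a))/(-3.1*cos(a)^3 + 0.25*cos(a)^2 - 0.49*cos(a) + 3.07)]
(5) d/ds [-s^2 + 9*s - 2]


(1) = 0.560000000000000
(2) = -sin(q)
(3) = 6*t - 14
(4) = (20.584*cos(a)^3 - 6.131*cos(a)^2 + 0.285*cos(a) + 9.9131)*sin(a)/(9.61*cos(a)^6 - 1.55*cos(a)^5 + 3.1005*cos(a)^4 - 19.279*cos(a)^3 + 1.7751*cos(a)^2 - 3.0086*cos(a) + 9.4249)
(5) = 9 - 2*s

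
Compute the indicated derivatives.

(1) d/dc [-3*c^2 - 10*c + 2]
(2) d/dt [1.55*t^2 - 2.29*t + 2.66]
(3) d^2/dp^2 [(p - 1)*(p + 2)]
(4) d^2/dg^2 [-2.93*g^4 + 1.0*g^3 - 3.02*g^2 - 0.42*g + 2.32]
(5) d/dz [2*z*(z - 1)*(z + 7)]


(1) = -6*c - 10
(2) = 3.1*t - 2.29
(3) = 2
(4) = -35.16*g^2 + 6.0*g - 6.04
(5) = 6*z^2 + 24*z - 14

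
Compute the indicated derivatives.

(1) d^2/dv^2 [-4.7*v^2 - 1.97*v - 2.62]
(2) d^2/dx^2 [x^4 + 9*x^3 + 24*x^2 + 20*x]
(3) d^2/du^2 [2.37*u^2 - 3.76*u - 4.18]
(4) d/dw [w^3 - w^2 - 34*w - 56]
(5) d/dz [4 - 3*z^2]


(1) = -9.40000000000000
(2) = 12*x^2 + 54*x + 48
(3) = 4.74000000000000
(4) = 3*w^2 - 2*w - 34
(5) = -6*z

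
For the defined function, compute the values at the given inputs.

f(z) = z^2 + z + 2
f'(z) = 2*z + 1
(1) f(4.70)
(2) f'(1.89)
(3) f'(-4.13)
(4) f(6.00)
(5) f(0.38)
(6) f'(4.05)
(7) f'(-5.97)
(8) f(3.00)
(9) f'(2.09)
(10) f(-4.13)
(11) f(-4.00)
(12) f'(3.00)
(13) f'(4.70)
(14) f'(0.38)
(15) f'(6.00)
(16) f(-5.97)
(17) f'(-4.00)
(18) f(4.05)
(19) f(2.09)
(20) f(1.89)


(1) = 28.79
(2) = 4.78
(3) = -7.26
(4) = 44.00
(5) = 2.52
(6) = 9.10
(7) = -10.94
(8) = 14.00
(9) = 5.18
(10) = 14.93
(11) = 14.00
(12) = 7.00
(13) = 10.40
(14) = 1.76
(15) = 13.00
(16) = 31.67
(17) = -7.00
(18) = 22.45
(19) = 8.46
(20) = 7.46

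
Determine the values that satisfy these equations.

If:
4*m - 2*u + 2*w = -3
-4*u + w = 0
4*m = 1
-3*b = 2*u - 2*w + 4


Then:
b = -8/3
m = 1/4
u = -2/3
w = -8/3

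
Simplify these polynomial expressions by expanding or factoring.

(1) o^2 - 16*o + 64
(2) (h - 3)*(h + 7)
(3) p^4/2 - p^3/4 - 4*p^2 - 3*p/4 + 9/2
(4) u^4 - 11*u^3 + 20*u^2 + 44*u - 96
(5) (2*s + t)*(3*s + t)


(1) = (o - 8)^2
(2) = h^2 + 4*h - 21
(3) = (p/2 + 1)*(p - 3)*(p - 1)*(p + 3/2)
(4) = (u - 8)*(u - 3)*(u - 2)*(u + 2)
(5) = 6*s^2 + 5*s*t + t^2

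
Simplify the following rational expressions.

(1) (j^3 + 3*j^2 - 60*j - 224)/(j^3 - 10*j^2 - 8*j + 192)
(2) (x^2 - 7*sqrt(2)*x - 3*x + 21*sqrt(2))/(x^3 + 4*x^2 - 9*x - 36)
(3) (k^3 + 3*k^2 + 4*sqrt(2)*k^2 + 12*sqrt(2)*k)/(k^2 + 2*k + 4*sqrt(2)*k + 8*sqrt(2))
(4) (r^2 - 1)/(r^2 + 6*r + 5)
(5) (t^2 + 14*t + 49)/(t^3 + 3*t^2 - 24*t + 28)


(1) = (j + 7)/(j - 6)
(2) = (x - 7*sqrt(2))/(x^2 + 7*x + 12)
(3) = (k^2 + 3*k)/(k + 2)
(4) = (r - 1)/(r + 5)
(5) = (t + 7)/(t^2 - 4*t + 4)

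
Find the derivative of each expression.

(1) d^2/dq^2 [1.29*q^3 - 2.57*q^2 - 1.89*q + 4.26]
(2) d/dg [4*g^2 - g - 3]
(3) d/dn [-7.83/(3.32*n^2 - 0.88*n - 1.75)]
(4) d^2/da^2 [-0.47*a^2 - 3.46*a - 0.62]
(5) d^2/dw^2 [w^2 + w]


(1) = 7.74*q - 5.14
(2) = 8*g - 1
(3) = (51.9912*n - 6.8904)/(-3.32*n^2 + 0.88*n + 1.75)^2
(4) = -0.940000000000000
(5) = 2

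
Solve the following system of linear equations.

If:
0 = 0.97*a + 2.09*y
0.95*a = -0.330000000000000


Then:
a = -0.35
y = 0.16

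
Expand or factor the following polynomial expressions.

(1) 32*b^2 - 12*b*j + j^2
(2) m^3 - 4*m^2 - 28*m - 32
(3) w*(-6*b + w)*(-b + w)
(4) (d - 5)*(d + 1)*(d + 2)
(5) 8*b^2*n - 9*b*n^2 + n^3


(1) = (-8*b + j)*(-4*b + j)
(2) = (m - 8)*(m + 2)^2
(3) = 6*b^2*w - 7*b*w^2 + w^3
(4) = d^3 - 2*d^2 - 13*d - 10
(5) = n*(-8*b + n)*(-b + n)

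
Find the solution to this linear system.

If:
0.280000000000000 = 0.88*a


Then:
a = 0.32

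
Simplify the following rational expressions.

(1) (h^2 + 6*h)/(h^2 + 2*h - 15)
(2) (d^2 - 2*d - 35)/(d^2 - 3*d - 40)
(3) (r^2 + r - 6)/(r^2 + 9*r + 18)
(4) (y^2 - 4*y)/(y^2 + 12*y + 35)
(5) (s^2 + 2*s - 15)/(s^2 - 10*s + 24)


(1) = (h^2 + 6*h)/(h^2 + 2*h - 15)
(2) = (d - 7)/(d - 8)
(3) = (r - 2)/(r + 6)
(4) = (y^2 - 4*y)/(y^2 + 12*y + 35)
(5) = (s^2 + 2*s - 15)/(s^2 - 10*s + 24)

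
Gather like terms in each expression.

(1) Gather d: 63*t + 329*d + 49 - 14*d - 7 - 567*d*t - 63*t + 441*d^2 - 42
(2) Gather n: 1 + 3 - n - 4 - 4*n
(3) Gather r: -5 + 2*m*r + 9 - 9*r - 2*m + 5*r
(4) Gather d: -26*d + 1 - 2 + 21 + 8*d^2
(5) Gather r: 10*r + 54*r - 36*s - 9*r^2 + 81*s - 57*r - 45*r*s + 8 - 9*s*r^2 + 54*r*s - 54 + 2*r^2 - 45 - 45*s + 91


(1) = 441*d^2 + d*(315 - 567*t)
(2) = -5*n
(3) = -2*m + r*(2*m - 4) + 4
(4) = 8*d^2 - 26*d + 20
(5) = r^2*(-9*s - 7) + r*(9*s + 7)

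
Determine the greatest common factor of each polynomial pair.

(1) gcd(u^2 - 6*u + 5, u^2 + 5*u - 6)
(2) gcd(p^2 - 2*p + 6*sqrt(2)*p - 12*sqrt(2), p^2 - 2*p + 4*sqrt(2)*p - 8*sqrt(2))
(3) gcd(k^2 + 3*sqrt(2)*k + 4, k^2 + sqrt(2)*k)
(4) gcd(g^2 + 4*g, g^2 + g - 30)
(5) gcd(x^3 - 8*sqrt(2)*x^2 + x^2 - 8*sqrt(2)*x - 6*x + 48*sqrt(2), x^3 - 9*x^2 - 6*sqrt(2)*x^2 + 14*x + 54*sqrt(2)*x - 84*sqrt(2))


(1) = gcd((u - 5)*(u - 1), (u - 1)*(u + 6)) = u - 1
(2) = p - 2
(3) = k + sqrt(2)
(4) = gcd(g*(g + 4), (g - 5)*(g + 6)) = 1
(5) = gcd((x - 2)*(x + 3)*(x - 8*sqrt(2)), (x - 7)*(x - 2)*(x - 6*sqrt(2))) = x - 2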